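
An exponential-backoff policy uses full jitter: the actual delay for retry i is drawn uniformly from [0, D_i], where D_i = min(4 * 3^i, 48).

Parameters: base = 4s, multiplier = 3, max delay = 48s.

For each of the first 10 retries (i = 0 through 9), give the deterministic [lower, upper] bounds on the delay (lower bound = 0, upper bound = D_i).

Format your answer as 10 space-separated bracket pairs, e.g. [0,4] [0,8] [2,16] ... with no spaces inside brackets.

Answer: [0,4] [0,12] [0,36] [0,48] [0,48] [0,48] [0,48] [0,48] [0,48] [0,48]

Derivation:
Computing bounds per retry:
  i=0: D_i=min(4*3^0,48)=4, bounds=[0,4]
  i=1: D_i=min(4*3^1,48)=12, bounds=[0,12]
  i=2: D_i=min(4*3^2,48)=36, bounds=[0,36]
  i=3: D_i=min(4*3^3,48)=48, bounds=[0,48]
  i=4: D_i=min(4*3^4,48)=48, bounds=[0,48]
  i=5: D_i=min(4*3^5,48)=48, bounds=[0,48]
  i=6: D_i=min(4*3^6,48)=48, bounds=[0,48]
  i=7: D_i=min(4*3^7,48)=48, bounds=[0,48]
  i=8: D_i=min(4*3^8,48)=48, bounds=[0,48]
  i=9: D_i=min(4*3^9,48)=48, bounds=[0,48]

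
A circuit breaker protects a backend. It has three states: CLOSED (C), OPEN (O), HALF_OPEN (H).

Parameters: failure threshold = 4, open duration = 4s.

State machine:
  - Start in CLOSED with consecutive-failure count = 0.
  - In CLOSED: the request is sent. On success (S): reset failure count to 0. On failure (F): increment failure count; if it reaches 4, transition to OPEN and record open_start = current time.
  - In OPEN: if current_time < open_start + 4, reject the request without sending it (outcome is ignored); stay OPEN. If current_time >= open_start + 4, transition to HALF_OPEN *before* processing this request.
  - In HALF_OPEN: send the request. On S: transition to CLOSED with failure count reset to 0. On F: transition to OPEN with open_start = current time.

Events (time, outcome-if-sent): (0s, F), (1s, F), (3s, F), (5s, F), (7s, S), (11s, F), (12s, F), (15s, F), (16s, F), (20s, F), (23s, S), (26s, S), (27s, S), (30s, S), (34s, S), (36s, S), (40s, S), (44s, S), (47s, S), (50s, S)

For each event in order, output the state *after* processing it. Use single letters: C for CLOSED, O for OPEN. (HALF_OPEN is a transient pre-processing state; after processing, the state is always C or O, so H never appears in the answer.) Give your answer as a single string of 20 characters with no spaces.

State after each event:
  event#1 t=0s outcome=F: state=CLOSED
  event#2 t=1s outcome=F: state=CLOSED
  event#3 t=3s outcome=F: state=CLOSED
  event#4 t=5s outcome=F: state=OPEN
  event#5 t=7s outcome=S: state=OPEN
  event#6 t=11s outcome=F: state=OPEN
  event#7 t=12s outcome=F: state=OPEN
  event#8 t=15s outcome=F: state=OPEN
  event#9 t=16s outcome=F: state=OPEN
  event#10 t=20s outcome=F: state=OPEN
  event#11 t=23s outcome=S: state=OPEN
  event#12 t=26s outcome=S: state=CLOSED
  event#13 t=27s outcome=S: state=CLOSED
  event#14 t=30s outcome=S: state=CLOSED
  event#15 t=34s outcome=S: state=CLOSED
  event#16 t=36s outcome=S: state=CLOSED
  event#17 t=40s outcome=S: state=CLOSED
  event#18 t=44s outcome=S: state=CLOSED
  event#19 t=47s outcome=S: state=CLOSED
  event#20 t=50s outcome=S: state=CLOSED

Answer: CCCOOOOOOOOCCCCCCCCC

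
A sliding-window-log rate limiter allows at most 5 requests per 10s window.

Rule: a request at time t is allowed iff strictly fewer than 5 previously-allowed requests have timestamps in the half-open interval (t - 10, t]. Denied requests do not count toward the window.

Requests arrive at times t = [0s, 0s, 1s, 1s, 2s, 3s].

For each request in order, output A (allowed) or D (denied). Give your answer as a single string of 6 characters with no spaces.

Answer: AAAAAD

Derivation:
Tracking allowed requests in the window:
  req#1 t=0s: ALLOW
  req#2 t=0s: ALLOW
  req#3 t=1s: ALLOW
  req#4 t=1s: ALLOW
  req#5 t=2s: ALLOW
  req#6 t=3s: DENY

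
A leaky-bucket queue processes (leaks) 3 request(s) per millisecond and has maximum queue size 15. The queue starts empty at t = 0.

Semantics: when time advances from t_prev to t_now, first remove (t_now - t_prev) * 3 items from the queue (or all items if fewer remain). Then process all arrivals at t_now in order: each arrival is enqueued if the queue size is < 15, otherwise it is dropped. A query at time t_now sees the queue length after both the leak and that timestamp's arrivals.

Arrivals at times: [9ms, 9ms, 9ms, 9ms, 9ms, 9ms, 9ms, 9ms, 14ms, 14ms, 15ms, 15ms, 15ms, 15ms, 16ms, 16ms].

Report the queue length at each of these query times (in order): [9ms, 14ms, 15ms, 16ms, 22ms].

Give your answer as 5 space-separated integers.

Answer: 8 2 4 3 0

Derivation:
Queue lengths at query times:
  query t=9ms: backlog = 8
  query t=14ms: backlog = 2
  query t=15ms: backlog = 4
  query t=16ms: backlog = 3
  query t=22ms: backlog = 0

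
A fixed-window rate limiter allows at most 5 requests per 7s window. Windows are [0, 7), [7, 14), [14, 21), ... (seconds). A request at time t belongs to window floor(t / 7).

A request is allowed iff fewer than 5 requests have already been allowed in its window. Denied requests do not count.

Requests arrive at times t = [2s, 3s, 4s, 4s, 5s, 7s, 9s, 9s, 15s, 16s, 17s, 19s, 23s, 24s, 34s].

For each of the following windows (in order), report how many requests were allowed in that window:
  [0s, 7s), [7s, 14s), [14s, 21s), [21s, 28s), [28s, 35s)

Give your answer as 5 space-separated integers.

Answer: 5 3 4 2 1

Derivation:
Processing requests:
  req#1 t=2s (window 0): ALLOW
  req#2 t=3s (window 0): ALLOW
  req#3 t=4s (window 0): ALLOW
  req#4 t=4s (window 0): ALLOW
  req#5 t=5s (window 0): ALLOW
  req#6 t=7s (window 1): ALLOW
  req#7 t=9s (window 1): ALLOW
  req#8 t=9s (window 1): ALLOW
  req#9 t=15s (window 2): ALLOW
  req#10 t=16s (window 2): ALLOW
  req#11 t=17s (window 2): ALLOW
  req#12 t=19s (window 2): ALLOW
  req#13 t=23s (window 3): ALLOW
  req#14 t=24s (window 3): ALLOW
  req#15 t=34s (window 4): ALLOW

Allowed counts by window: 5 3 4 2 1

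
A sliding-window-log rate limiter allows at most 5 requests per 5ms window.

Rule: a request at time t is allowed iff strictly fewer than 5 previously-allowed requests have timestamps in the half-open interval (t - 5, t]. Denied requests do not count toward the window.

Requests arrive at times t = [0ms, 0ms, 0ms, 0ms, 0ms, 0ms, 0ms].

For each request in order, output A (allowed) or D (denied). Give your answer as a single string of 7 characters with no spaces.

Answer: AAAAADD

Derivation:
Tracking allowed requests in the window:
  req#1 t=0ms: ALLOW
  req#2 t=0ms: ALLOW
  req#3 t=0ms: ALLOW
  req#4 t=0ms: ALLOW
  req#5 t=0ms: ALLOW
  req#6 t=0ms: DENY
  req#7 t=0ms: DENY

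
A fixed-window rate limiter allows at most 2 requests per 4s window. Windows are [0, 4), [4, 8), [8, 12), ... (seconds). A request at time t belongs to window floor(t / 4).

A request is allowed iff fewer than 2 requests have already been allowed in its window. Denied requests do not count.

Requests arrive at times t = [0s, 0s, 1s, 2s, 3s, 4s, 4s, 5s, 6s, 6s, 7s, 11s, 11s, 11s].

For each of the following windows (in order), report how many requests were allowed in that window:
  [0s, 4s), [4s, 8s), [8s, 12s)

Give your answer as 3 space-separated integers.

Answer: 2 2 2

Derivation:
Processing requests:
  req#1 t=0s (window 0): ALLOW
  req#2 t=0s (window 0): ALLOW
  req#3 t=1s (window 0): DENY
  req#4 t=2s (window 0): DENY
  req#5 t=3s (window 0): DENY
  req#6 t=4s (window 1): ALLOW
  req#7 t=4s (window 1): ALLOW
  req#8 t=5s (window 1): DENY
  req#9 t=6s (window 1): DENY
  req#10 t=6s (window 1): DENY
  req#11 t=7s (window 1): DENY
  req#12 t=11s (window 2): ALLOW
  req#13 t=11s (window 2): ALLOW
  req#14 t=11s (window 2): DENY

Allowed counts by window: 2 2 2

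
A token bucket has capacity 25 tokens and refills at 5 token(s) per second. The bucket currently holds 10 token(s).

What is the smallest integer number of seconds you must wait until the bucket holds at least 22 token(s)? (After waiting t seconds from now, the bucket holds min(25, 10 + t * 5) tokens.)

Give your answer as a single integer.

Need 10 + t * 5 >= 22, so t >= 12/5.
Smallest integer t = ceil(12/5) = 3.

Answer: 3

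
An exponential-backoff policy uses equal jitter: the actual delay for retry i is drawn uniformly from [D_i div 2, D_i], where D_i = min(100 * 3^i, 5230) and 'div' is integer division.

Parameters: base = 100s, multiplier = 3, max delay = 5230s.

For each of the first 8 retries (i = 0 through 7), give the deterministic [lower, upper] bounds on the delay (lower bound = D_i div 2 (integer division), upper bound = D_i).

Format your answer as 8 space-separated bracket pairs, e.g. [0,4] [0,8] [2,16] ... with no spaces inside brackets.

Answer: [50,100] [150,300] [450,900] [1350,2700] [2615,5230] [2615,5230] [2615,5230] [2615,5230]

Derivation:
Computing bounds per retry:
  i=0: D_i=min(100*3^0,5230)=100, bounds=[50,100]
  i=1: D_i=min(100*3^1,5230)=300, bounds=[150,300]
  i=2: D_i=min(100*3^2,5230)=900, bounds=[450,900]
  i=3: D_i=min(100*3^3,5230)=2700, bounds=[1350,2700]
  i=4: D_i=min(100*3^4,5230)=5230, bounds=[2615,5230]
  i=5: D_i=min(100*3^5,5230)=5230, bounds=[2615,5230]
  i=6: D_i=min(100*3^6,5230)=5230, bounds=[2615,5230]
  i=7: D_i=min(100*3^7,5230)=5230, bounds=[2615,5230]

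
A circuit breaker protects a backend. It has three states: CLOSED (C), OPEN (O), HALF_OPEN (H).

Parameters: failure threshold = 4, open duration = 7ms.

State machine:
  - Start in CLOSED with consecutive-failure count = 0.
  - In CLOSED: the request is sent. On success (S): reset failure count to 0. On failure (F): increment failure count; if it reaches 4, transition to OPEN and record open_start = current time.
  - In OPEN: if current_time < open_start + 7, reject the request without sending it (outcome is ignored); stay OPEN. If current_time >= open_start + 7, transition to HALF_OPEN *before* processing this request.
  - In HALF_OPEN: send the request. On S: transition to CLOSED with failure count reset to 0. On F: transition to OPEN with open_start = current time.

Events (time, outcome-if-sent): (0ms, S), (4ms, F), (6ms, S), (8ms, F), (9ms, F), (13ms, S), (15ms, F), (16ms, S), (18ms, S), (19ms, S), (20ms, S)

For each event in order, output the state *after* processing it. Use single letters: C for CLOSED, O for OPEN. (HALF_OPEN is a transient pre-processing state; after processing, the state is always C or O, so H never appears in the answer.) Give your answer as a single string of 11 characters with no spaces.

State after each event:
  event#1 t=0ms outcome=S: state=CLOSED
  event#2 t=4ms outcome=F: state=CLOSED
  event#3 t=6ms outcome=S: state=CLOSED
  event#4 t=8ms outcome=F: state=CLOSED
  event#5 t=9ms outcome=F: state=CLOSED
  event#6 t=13ms outcome=S: state=CLOSED
  event#7 t=15ms outcome=F: state=CLOSED
  event#8 t=16ms outcome=S: state=CLOSED
  event#9 t=18ms outcome=S: state=CLOSED
  event#10 t=19ms outcome=S: state=CLOSED
  event#11 t=20ms outcome=S: state=CLOSED

Answer: CCCCCCCCCCC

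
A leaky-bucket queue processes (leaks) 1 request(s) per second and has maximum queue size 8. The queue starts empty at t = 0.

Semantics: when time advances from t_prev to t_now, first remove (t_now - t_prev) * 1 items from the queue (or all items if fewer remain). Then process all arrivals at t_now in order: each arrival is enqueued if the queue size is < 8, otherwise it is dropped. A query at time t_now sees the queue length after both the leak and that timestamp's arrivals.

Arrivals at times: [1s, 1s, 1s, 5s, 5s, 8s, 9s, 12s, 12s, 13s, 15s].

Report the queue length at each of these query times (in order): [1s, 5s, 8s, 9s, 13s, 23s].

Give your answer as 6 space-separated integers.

Queue lengths at query times:
  query t=1s: backlog = 3
  query t=5s: backlog = 2
  query t=8s: backlog = 1
  query t=9s: backlog = 1
  query t=13s: backlog = 2
  query t=23s: backlog = 0

Answer: 3 2 1 1 2 0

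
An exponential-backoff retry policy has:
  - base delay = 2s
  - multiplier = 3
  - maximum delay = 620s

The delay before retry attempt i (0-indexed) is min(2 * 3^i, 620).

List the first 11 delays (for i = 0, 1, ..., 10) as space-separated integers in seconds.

Answer: 2 6 18 54 162 486 620 620 620 620 620

Derivation:
Computing each delay:
  i=0: min(2*3^0, 620) = 2
  i=1: min(2*3^1, 620) = 6
  i=2: min(2*3^2, 620) = 18
  i=3: min(2*3^3, 620) = 54
  i=4: min(2*3^4, 620) = 162
  i=5: min(2*3^5, 620) = 486
  i=6: min(2*3^6, 620) = 620
  i=7: min(2*3^7, 620) = 620
  i=8: min(2*3^8, 620) = 620
  i=9: min(2*3^9, 620) = 620
  i=10: min(2*3^10, 620) = 620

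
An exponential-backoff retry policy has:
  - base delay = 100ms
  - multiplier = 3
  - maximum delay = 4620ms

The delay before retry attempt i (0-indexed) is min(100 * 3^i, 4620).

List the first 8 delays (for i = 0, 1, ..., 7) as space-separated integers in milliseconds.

Answer: 100 300 900 2700 4620 4620 4620 4620

Derivation:
Computing each delay:
  i=0: min(100*3^0, 4620) = 100
  i=1: min(100*3^1, 4620) = 300
  i=2: min(100*3^2, 4620) = 900
  i=3: min(100*3^3, 4620) = 2700
  i=4: min(100*3^4, 4620) = 4620
  i=5: min(100*3^5, 4620) = 4620
  i=6: min(100*3^6, 4620) = 4620
  i=7: min(100*3^7, 4620) = 4620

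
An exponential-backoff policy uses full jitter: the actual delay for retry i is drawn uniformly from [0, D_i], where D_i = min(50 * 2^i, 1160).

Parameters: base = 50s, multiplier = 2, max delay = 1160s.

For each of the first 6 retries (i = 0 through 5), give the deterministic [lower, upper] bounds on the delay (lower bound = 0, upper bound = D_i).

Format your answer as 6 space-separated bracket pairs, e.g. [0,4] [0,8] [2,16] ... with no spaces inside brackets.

Answer: [0,50] [0,100] [0,200] [0,400] [0,800] [0,1160]

Derivation:
Computing bounds per retry:
  i=0: D_i=min(50*2^0,1160)=50, bounds=[0,50]
  i=1: D_i=min(50*2^1,1160)=100, bounds=[0,100]
  i=2: D_i=min(50*2^2,1160)=200, bounds=[0,200]
  i=3: D_i=min(50*2^3,1160)=400, bounds=[0,400]
  i=4: D_i=min(50*2^4,1160)=800, bounds=[0,800]
  i=5: D_i=min(50*2^5,1160)=1160, bounds=[0,1160]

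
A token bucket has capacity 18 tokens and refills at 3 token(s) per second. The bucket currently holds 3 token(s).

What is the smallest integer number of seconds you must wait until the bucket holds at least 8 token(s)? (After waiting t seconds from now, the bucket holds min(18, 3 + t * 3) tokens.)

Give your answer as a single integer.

Answer: 2

Derivation:
Need 3 + t * 3 >= 8, so t >= 5/3.
Smallest integer t = ceil(5/3) = 2.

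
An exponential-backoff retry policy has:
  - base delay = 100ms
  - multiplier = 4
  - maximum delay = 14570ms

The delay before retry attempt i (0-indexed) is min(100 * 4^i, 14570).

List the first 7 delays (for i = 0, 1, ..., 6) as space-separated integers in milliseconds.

Computing each delay:
  i=0: min(100*4^0, 14570) = 100
  i=1: min(100*4^1, 14570) = 400
  i=2: min(100*4^2, 14570) = 1600
  i=3: min(100*4^3, 14570) = 6400
  i=4: min(100*4^4, 14570) = 14570
  i=5: min(100*4^5, 14570) = 14570
  i=6: min(100*4^6, 14570) = 14570

Answer: 100 400 1600 6400 14570 14570 14570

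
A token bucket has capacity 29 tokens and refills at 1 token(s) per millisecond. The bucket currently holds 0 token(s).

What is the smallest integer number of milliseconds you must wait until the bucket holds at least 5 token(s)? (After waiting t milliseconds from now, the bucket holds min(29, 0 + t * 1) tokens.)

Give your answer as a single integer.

Need 0 + t * 1 >= 5, so t >= 5/1.
Smallest integer t = ceil(5/1) = 5.

Answer: 5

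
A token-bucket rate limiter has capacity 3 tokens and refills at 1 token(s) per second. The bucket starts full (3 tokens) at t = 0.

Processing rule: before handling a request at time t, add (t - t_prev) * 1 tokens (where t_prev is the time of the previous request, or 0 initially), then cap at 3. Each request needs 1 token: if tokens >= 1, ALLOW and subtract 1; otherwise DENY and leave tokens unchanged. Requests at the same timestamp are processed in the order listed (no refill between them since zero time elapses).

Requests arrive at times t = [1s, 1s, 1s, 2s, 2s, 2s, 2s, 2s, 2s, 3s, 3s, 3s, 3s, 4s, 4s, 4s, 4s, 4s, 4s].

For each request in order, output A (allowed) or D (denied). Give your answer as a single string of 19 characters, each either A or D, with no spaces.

Simulating step by step:
  req#1 t=1s: ALLOW
  req#2 t=1s: ALLOW
  req#3 t=1s: ALLOW
  req#4 t=2s: ALLOW
  req#5 t=2s: DENY
  req#6 t=2s: DENY
  req#7 t=2s: DENY
  req#8 t=2s: DENY
  req#9 t=2s: DENY
  req#10 t=3s: ALLOW
  req#11 t=3s: DENY
  req#12 t=3s: DENY
  req#13 t=3s: DENY
  req#14 t=4s: ALLOW
  req#15 t=4s: DENY
  req#16 t=4s: DENY
  req#17 t=4s: DENY
  req#18 t=4s: DENY
  req#19 t=4s: DENY

Answer: AAAADDDDDADDDADDDDD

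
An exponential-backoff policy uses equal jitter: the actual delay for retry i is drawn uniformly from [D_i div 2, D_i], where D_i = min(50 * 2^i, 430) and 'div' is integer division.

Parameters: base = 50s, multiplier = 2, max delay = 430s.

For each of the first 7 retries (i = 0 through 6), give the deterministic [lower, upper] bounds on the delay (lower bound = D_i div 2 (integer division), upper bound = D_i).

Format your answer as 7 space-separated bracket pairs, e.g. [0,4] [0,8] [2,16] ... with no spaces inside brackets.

Computing bounds per retry:
  i=0: D_i=min(50*2^0,430)=50, bounds=[25,50]
  i=1: D_i=min(50*2^1,430)=100, bounds=[50,100]
  i=2: D_i=min(50*2^2,430)=200, bounds=[100,200]
  i=3: D_i=min(50*2^3,430)=400, bounds=[200,400]
  i=4: D_i=min(50*2^4,430)=430, bounds=[215,430]
  i=5: D_i=min(50*2^5,430)=430, bounds=[215,430]
  i=6: D_i=min(50*2^6,430)=430, bounds=[215,430]

Answer: [25,50] [50,100] [100,200] [200,400] [215,430] [215,430] [215,430]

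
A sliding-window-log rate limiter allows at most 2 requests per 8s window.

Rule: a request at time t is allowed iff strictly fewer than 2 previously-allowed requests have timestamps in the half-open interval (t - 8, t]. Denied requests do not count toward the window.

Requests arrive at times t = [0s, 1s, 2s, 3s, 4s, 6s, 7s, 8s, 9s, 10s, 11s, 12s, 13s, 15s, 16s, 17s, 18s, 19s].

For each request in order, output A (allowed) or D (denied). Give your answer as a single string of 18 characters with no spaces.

Answer: AADDDDDAADDDDDAADD

Derivation:
Tracking allowed requests in the window:
  req#1 t=0s: ALLOW
  req#2 t=1s: ALLOW
  req#3 t=2s: DENY
  req#4 t=3s: DENY
  req#5 t=4s: DENY
  req#6 t=6s: DENY
  req#7 t=7s: DENY
  req#8 t=8s: ALLOW
  req#9 t=9s: ALLOW
  req#10 t=10s: DENY
  req#11 t=11s: DENY
  req#12 t=12s: DENY
  req#13 t=13s: DENY
  req#14 t=15s: DENY
  req#15 t=16s: ALLOW
  req#16 t=17s: ALLOW
  req#17 t=18s: DENY
  req#18 t=19s: DENY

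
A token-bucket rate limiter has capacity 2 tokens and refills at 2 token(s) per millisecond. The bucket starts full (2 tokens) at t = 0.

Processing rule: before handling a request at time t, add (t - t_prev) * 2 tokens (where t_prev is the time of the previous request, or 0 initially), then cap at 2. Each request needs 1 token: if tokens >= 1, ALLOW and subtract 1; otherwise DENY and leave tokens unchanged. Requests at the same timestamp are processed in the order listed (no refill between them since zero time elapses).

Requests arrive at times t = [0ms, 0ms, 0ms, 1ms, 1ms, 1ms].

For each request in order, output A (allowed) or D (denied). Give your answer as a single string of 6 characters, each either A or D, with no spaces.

Simulating step by step:
  req#1 t=0ms: ALLOW
  req#2 t=0ms: ALLOW
  req#3 t=0ms: DENY
  req#4 t=1ms: ALLOW
  req#5 t=1ms: ALLOW
  req#6 t=1ms: DENY

Answer: AADAAD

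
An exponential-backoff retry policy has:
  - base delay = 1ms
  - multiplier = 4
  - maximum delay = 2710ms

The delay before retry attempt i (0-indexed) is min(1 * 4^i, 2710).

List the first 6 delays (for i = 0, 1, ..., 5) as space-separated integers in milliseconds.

Computing each delay:
  i=0: min(1*4^0, 2710) = 1
  i=1: min(1*4^1, 2710) = 4
  i=2: min(1*4^2, 2710) = 16
  i=3: min(1*4^3, 2710) = 64
  i=4: min(1*4^4, 2710) = 256
  i=5: min(1*4^5, 2710) = 1024

Answer: 1 4 16 64 256 1024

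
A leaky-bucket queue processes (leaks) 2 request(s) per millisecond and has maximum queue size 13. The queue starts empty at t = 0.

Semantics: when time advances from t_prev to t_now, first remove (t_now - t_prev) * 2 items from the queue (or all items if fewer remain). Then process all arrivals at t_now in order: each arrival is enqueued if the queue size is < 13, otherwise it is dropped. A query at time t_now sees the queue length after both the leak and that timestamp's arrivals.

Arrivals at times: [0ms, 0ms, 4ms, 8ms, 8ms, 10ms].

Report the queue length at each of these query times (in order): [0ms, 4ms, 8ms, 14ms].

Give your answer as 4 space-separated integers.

Answer: 2 1 2 0

Derivation:
Queue lengths at query times:
  query t=0ms: backlog = 2
  query t=4ms: backlog = 1
  query t=8ms: backlog = 2
  query t=14ms: backlog = 0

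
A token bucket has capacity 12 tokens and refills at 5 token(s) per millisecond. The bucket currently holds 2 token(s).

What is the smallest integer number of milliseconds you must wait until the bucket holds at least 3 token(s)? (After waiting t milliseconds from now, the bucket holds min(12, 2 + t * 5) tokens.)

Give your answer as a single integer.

Answer: 1

Derivation:
Need 2 + t * 5 >= 3, so t >= 1/5.
Smallest integer t = ceil(1/5) = 1.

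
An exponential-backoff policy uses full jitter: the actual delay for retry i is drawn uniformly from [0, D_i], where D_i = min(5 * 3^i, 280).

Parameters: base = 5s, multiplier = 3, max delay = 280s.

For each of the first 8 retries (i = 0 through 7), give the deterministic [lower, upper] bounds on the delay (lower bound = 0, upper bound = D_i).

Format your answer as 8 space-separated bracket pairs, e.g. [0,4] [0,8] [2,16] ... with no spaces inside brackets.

Answer: [0,5] [0,15] [0,45] [0,135] [0,280] [0,280] [0,280] [0,280]

Derivation:
Computing bounds per retry:
  i=0: D_i=min(5*3^0,280)=5, bounds=[0,5]
  i=1: D_i=min(5*3^1,280)=15, bounds=[0,15]
  i=2: D_i=min(5*3^2,280)=45, bounds=[0,45]
  i=3: D_i=min(5*3^3,280)=135, bounds=[0,135]
  i=4: D_i=min(5*3^4,280)=280, bounds=[0,280]
  i=5: D_i=min(5*3^5,280)=280, bounds=[0,280]
  i=6: D_i=min(5*3^6,280)=280, bounds=[0,280]
  i=7: D_i=min(5*3^7,280)=280, bounds=[0,280]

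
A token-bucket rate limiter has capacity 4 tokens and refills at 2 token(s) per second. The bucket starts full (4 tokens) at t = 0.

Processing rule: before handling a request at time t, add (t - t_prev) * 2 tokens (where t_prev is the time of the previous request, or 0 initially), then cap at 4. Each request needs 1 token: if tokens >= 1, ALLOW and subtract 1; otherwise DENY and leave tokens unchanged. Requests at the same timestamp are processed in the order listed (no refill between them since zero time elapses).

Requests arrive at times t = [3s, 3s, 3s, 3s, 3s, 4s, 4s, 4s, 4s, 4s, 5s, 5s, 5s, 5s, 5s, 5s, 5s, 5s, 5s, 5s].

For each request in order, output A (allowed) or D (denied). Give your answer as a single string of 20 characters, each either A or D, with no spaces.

Answer: AAAADAADDDAADDDDDDDD

Derivation:
Simulating step by step:
  req#1 t=3s: ALLOW
  req#2 t=3s: ALLOW
  req#3 t=3s: ALLOW
  req#4 t=3s: ALLOW
  req#5 t=3s: DENY
  req#6 t=4s: ALLOW
  req#7 t=4s: ALLOW
  req#8 t=4s: DENY
  req#9 t=4s: DENY
  req#10 t=4s: DENY
  req#11 t=5s: ALLOW
  req#12 t=5s: ALLOW
  req#13 t=5s: DENY
  req#14 t=5s: DENY
  req#15 t=5s: DENY
  req#16 t=5s: DENY
  req#17 t=5s: DENY
  req#18 t=5s: DENY
  req#19 t=5s: DENY
  req#20 t=5s: DENY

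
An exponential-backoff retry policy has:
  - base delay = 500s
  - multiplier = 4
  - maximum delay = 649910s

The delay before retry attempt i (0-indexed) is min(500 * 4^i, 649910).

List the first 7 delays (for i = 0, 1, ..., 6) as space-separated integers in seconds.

Answer: 500 2000 8000 32000 128000 512000 649910

Derivation:
Computing each delay:
  i=0: min(500*4^0, 649910) = 500
  i=1: min(500*4^1, 649910) = 2000
  i=2: min(500*4^2, 649910) = 8000
  i=3: min(500*4^3, 649910) = 32000
  i=4: min(500*4^4, 649910) = 128000
  i=5: min(500*4^5, 649910) = 512000
  i=6: min(500*4^6, 649910) = 649910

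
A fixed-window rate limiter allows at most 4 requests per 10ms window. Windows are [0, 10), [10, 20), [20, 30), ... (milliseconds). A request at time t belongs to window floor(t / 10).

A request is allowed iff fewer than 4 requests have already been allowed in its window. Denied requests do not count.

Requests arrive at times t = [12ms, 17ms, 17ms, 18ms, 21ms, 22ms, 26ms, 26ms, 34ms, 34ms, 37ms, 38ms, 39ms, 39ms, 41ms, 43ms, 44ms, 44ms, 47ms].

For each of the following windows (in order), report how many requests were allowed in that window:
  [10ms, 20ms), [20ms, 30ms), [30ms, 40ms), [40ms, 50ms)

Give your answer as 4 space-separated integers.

Processing requests:
  req#1 t=12ms (window 1): ALLOW
  req#2 t=17ms (window 1): ALLOW
  req#3 t=17ms (window 1): ALLOW
  req#4 t=18ms (window 1): ALLOW
  req#5 t=21ms (window 2): ALLOW
  req#6 t=22ms (window 2): ALLOW
  req#7 t=26ms (window 2): ALLOW
  req#8 t=26ms (window 2): ALLOW
  req#9 t=34ms (window 3): ALLOW
  req#10 t=34ms (window 3): ALLOW
  req#11 t=37ms (window 3): ALLOW
  req#12 t=38ms (window 3): ALLOW
  req#13 t=39ms (window 3): DENY
  req#14 t=39ms (window 3): DENY
  req#15 t=41ms (window 4): ALLOW
  req#16 t=43ms (window 4): ALLOW
  req#17 t=44ms (window 4): ALLOW
  req#18 t=44ms (window 4): ALLOW
  req#19 t=47ms (window 4): DENY

Allowed counts by window: 4 4 4 4

Answer: 4 4 4 4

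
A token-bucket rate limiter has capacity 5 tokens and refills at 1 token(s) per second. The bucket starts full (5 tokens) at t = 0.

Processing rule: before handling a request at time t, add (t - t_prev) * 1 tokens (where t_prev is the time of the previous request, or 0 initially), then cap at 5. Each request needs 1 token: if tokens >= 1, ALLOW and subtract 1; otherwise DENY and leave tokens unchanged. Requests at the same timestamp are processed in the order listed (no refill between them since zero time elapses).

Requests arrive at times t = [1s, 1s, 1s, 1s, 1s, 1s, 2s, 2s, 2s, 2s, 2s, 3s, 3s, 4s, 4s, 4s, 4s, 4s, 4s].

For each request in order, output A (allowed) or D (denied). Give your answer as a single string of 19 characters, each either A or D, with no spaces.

Answer: AAAAADADDDDADADDDDD

Derivation:
Simulating step by step:
  req#1 t=1s: ALLOW
  req#2 t=1s: ALLOW
  req#3 t=1s: ALLOW
  req#4 t=1s: ALLOW
  req#5 t=1s: ALLOW
  req#6 t=1s: DENY
  req#7 t=2s: ALLOW
  req#8 t=2s: DENY
  req#9 t=2s: DENY
  req#10 t=2s: DENY
  req#11 t=2s: DENY
  req#12 t=3s: ALLOW
  req#13 t=3s: DENY
  req#14 t=4s: ALLOW
  req#15 t=4s: DENY
  req#16 t=4s: DENY
  req#17 t=4s: DENY
  req#18 t=4s: DENY
  req#19 t=4s: DENY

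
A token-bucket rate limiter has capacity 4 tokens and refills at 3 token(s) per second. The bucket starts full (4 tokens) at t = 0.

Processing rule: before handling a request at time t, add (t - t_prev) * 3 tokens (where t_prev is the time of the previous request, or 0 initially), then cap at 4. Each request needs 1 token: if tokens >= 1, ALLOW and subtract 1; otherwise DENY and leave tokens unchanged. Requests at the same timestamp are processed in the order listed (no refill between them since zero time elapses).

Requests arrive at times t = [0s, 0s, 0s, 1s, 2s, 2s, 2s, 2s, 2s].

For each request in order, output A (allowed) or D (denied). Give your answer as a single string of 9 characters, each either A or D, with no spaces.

Answer: AAAAAAAAD

Derivation:
Simulating step by step:
  req#1 t=0s: ALLOW
  req#2 t=0s: ALLOW
  req#3 t=0s: ALLOW
  req#4 t=1s: ALLOW
  req#5 t=2s: ALLOW
  req#6 t=2s: ALLOW
  req#7 t=2s: ALLOW
  req#8 t=2s: ALLOW
  req#9 t=2s: DENY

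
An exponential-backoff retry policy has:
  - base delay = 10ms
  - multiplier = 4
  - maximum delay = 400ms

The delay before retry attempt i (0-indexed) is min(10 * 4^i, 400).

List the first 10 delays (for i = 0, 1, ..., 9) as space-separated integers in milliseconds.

Answer: 10 40 160 400 400 400 400 400 400 400

Derivation:
Computing each delay:
  i=0: min(10*4^0, 400) = 10
  i=1: min(10*4^1, 400) = 40
  i=2: min(10*4^2, 400) = 160
  i=3: min(10*4^3, 400) = 400
  i=4: min(10*4^4, 400) = 400
  i=5: min(10*4^5, 400) = 400
  i=6: min(10*4^6, 400) = 400
  i=7: min(10*4^7, 400) = 400
  i=8: min(10*4^8, 400) = 400
  i=9: min(10*4^9, 400) = 400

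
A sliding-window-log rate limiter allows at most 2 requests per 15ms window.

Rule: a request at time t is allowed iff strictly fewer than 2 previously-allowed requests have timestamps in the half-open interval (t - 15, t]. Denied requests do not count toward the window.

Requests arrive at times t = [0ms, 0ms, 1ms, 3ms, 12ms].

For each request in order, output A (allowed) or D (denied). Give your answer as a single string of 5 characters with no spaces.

Tracking allowed requests in the window:
  req#1 t=0ms: ALLOW
  req#2 t=0ms: ALLOW
  req#3 t=1ms: DENY
  req#4 t=3ms: DENY
  req#5 t=12ms: DENY

Answer: AADDD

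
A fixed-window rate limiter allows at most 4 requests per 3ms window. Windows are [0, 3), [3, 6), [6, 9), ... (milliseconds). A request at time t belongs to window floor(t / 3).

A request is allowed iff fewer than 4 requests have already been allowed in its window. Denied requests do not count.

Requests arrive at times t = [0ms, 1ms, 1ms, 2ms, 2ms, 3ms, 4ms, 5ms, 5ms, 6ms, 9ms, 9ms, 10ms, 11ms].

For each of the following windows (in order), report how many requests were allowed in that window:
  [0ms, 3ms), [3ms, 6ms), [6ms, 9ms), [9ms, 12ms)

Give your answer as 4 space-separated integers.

Processing requests:
  req#1 t=0ms (window 0): ALLOW
  req#2 t=1ms (window 0): ALLOW
  req#3 t=1ms (window 0): ALLOW
  req#4 t=2ms (window 0): ALLOW
  req#5 t=2ms (window 0): DENY
  req#6 t=3ms (window 1): ALLOW
  req#7 t=4ms (window 1): ALLOW
  req#8 t=5ms (window 1): ALLOW
  req#9 t=5ms (window 1): ALLOW
  req#10 t=6ms (window 2): ALLOW
  req#11 t=9ms (window 3): ALLOW
  req#12 t=9ms (window 3): ALLOW
  req#13 t=10ms (window 3): ALLOW
  req#14 t=11ms (window 3): ALLOW

Allowed counts by window: 4 4 1 4

Answer: 4 4 1 4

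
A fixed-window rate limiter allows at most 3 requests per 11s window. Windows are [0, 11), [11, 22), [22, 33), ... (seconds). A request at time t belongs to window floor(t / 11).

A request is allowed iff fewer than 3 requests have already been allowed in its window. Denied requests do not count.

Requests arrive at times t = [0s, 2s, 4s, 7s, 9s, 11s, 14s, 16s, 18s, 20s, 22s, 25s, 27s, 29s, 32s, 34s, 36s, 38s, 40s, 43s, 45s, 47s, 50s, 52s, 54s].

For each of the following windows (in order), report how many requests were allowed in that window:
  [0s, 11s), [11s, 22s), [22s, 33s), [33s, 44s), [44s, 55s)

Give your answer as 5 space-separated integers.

Answer: 3 3 3 3 3

Derivation:
Processing requests:
  req#1 t=0s (window 0): ALLOW
  req#2 t=2s (window 0): ALLOW
  req#3 t=4s (window 0): ALLOW
  req#4 t=7s (window 0): DENY
  req#5 t=9s (window 0): DENY
  req#6 t=11s (window 1): ALLOW
  req#7 t=14s (window 1): ALLOW
  req#8 t=16s (window 1): ALLOW
  req#9 t=18s (window 1): DENY
  req#10 t=20s (window 1): DENY
  req#11 t=22s (window 2): ALLOW
  req#12 t=25s (window 2): ALLOW
  req#13 t=27s (window 2): ALLOW
  req#14 t=29s (window 2): DENY
  req#15 t=32s (window 2): DENY
  req#16 t=34s (window 3): ALLOW
  req#17 t=36s (window 3): ALLOW
  req#18 t=38s (window 3): ALLOW
  req#19 t=40s (window 3): DENY
  req#20 t=43s (window 3): DENY
  req#21 t=45s (window 4): ALLOW
  req#22 t=47s (window 4): ALLOW
  req#23 t=50s (window 4): ALLOW
  req#24 t=52s (window 4): DENY
  req#25 t=54s (window 4): DENY

Allowed counts by window: 3 3 3 3 3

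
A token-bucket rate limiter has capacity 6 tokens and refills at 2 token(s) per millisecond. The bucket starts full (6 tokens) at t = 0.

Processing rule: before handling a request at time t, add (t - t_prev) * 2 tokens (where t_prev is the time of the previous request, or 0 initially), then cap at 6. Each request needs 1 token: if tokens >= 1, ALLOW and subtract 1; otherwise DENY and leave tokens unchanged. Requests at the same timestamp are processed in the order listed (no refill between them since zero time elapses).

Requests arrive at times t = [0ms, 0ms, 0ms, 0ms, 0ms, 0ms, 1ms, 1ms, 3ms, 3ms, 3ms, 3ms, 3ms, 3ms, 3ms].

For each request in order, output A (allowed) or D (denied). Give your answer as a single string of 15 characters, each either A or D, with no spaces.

Answer: AAAAAAAAAAAADDD

Derivation:
Simulating step by step:
  req#1 t=0ms: ALLOW
  req#2 t=0ms: ALLOW
  req#3 t=0ms: ALLOW
  req#4 t=0ms: ALLOW
  req#5 t=0ms: ALLOW
  req#6 t=0ms: ALLOW
  req#7 t=1ms: ALLOW
  req#8 t=1ms: ALLOW
  req#9 t=3ms: ALLOW
  req#10 t=3ms: ALLOW
  req#11 t=3ms: ALLOW
  req#12 t=3ms: ALLOW
  req#13 t=3ms: DENY
  req#14 t=3ms: DENY
  req#15 t=3ms: DENY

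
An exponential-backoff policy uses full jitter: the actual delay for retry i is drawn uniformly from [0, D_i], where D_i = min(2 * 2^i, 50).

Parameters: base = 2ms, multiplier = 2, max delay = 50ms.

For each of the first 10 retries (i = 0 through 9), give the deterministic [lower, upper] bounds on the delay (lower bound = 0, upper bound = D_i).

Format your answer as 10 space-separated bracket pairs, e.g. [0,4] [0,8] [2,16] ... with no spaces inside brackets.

Computing bounds per retry:
  i=0: D_i=min(2*2^0,50)=2, bounds=[0,2]
  i=1: D_i=min(2*2^1,50)=4, bounds=[0,4]
  i=2: D_i=min(2*2^2,50)=8, bounds=[0,8]
  i=3: D_i=min(2*2^3,50)=16, bounds=[0,16]
  i=4: D_i=min(2*2^4,50)=32, bounds=[0,32]
  i=5: D_i=min(2*2^5,50)=50, bounds=[0,50]
  i=6: D_i=min(2*2^6,50)=50, bounds=[0,50]
  i=7: D_i=min(2*2^7,50)=50, bounds=[0,50]
  i=8: D_i=min(2*2^8,50)=50, bounds=[0,50]
  i=9: D_i=min(2*2^9,50)=50, bounds=[0,50]

Answer: [0,2] [0,4] [0,8] [0,16] [0,32] [0,50] [0,50] [0,50] [0,50] [0,50]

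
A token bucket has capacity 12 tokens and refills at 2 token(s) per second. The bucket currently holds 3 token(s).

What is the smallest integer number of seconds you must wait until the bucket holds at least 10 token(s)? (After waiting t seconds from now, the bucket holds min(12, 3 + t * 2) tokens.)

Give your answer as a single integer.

Answer: 4

Derivation:
Need 3 + t * 2 >= 10, so t >= 7/2.
Smallest integer t = ceil(7/2) = 4.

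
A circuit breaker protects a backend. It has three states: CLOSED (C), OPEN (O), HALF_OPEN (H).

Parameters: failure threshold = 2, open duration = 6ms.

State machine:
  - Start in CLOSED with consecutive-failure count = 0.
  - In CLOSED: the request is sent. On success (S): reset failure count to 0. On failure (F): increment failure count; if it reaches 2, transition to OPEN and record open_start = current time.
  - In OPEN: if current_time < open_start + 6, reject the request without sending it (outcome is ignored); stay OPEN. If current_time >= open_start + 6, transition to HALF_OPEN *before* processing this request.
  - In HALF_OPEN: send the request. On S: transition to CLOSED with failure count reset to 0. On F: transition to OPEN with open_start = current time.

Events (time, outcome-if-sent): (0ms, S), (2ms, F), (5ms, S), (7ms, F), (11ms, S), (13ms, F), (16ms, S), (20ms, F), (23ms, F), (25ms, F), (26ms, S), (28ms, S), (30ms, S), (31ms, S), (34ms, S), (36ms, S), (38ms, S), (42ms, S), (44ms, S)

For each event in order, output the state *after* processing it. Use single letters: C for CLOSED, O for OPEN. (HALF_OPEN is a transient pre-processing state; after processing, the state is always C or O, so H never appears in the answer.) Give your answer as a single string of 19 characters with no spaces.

State after each event:
  event#1 t=0ms outcome=S: state=CLOSED
  event#2 t=2ms outcome=F: state=CLOSED
  event#3 t=5ms outcome=S: state=CLOSED
  event#4 t=7ms outcome=F: state=CLOSED
  event#5 t=11ms outcome=S: state=CLOSED
  event#6 t=13ms outcome=F: state=CLOSED
  event#7 t=16ms outcome=S: state=CLOSED
  event#8 t=20ms outcome=F: state=CLOSED
  event#9 t=23ms outcome=F: state=OPEN
  event#10 t=25ms outcome=F: state=OPEN
  event#11 t=26ms outcome=S: state=OPEN
  event#12 t=28ms outcome=S: state=OPEN
  event#13 t=30ms outcome=S: state=CLOSED
  event#14 t=31ms outcome=S: state=CLOSED
  event#15 t=34ms outcome=S: state=CLOSED
  event#16 t=36ms outcome=S: state=CLOSED
  event#17 t=38ms outcome=S: state=CLOSED
  event#18 t=42ms outcome=S: state=CLOSED
  event#19 t=44ms outcome=S: state=CLOSED

Answer: CCCCCCCCOOOOCCCCCCC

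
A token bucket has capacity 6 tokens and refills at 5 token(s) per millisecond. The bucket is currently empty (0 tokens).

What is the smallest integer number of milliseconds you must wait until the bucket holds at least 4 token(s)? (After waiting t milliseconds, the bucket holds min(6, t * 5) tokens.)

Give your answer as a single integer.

Need t * 5 >= 4, so t >= 4/5.
Smallest integer t = ceil(4/5) = 1.

Answer: 1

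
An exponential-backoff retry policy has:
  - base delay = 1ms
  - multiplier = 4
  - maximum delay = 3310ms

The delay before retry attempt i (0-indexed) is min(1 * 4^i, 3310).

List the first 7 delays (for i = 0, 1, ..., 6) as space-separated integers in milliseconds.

Computing each delay:
  i=0: min(1*4^0, 3310) = 1
  i=1: min(1*4^1, 3310) = 4
  i=2: min(1*4^2, 3310) = 16
  i=3: min(1*4^3, 3310) = 64
  i=4: min(1*4^4, 3310) = 256
  i=5: min(1*4^5, 3310) = 1024
  i=6: min(1*4^6, 3310) = 3310

Answer: 1 4 16 64 256 1024 3310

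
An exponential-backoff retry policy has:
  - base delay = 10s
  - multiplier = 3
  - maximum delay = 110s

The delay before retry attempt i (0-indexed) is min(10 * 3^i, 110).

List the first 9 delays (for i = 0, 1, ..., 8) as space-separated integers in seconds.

Computing each delay:
  i=0: min(10*3^0, 110) = 10
  i=1: min(10*3^1, 110) = 30
  i=2: min(10*3^2, 110) = 90
  i=3: min(10*3^3, 110) = 110
  i=4: min(10*3^4, 110) = 110
  i=5: min(10*3^5, 110) = 110
  i=6: min(10*3^6, 110) = 110
  i=7: min(10*3^7, 110) = 110
  i=8: min(10*3^8, 110) = 110

Answer: 10 30 90 110 110 110 110 110 110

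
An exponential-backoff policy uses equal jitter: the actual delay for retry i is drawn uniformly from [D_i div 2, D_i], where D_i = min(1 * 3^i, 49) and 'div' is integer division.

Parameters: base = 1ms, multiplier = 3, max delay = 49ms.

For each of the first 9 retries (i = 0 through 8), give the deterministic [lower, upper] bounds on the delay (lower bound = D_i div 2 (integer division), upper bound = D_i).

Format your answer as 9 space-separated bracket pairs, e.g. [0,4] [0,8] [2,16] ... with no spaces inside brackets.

Answer: [0,1] [1,3] [4,9] [13,27] [24,49] [24,49] [24,49] [24,49] [24,49]

Derivation:
Computing bounds per retry:
  i=0: D_i=min(1*3^0,49)=1, bounds=[0,1]
  i=1: D_i=min(1*3^1,49)=3, bounds=[1,3]
  i=2: D_i=min(1*3^2,49)=9, bounds=[4,9]
  i=3: D_i=min(1*3^3,49)=27, bounds=[13,27]
  i=4: D_i=min(1*3^4,49)=49, bounds=[24,49]
  i=5: D_i=min(1*3^5,49)=49, bounds=[24,49]
  i=6: D_i=min(1*3^6,49)=49, bounds=[24,49]
  i=7: D_i=min(1*3^7,49)=49, bounds=[24,49]
  i=8: D_i=min(1*3^8,49)=49, bounds=[24,49]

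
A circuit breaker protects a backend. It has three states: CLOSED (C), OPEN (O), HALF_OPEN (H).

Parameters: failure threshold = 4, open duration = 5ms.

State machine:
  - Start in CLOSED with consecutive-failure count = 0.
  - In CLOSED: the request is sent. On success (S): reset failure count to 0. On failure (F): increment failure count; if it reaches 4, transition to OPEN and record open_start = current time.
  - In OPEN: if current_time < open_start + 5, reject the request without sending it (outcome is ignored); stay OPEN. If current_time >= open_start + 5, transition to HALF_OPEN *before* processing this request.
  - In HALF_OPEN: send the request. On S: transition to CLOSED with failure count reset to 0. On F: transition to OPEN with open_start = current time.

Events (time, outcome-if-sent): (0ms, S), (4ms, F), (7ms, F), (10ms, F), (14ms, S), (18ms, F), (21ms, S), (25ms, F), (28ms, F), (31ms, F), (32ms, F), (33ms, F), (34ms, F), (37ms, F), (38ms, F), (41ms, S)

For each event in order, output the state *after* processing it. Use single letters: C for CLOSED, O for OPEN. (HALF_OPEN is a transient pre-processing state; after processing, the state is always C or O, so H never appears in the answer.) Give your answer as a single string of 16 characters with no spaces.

State after each event:
  event#1 t=0ms outcome=S: state=CLOSED
  event#2 t=4ms outcome=F: state=CLOSED
  event#3 t=7ms outcome=F: state=CLOSED
  event#4 t=10ms outcome=F: state=CLOSED
  event#5 t=14ms outcome=S: state=CLOSED
  event#6 t=18ms outcome=F: state=CLOSED
  event#7 t=21ms outcome=S: state=CLOSED
  event#8 t=25ms outcome=F: state=CLOSED
  event#9 t=28ms outcome=F: state=CLOSED
  event#10 t=31ms outcome=F: state=CLOSED
  event#11 t=32ms outcome=F: state=OPEN
  event#12 t=33ms outcome=F: state=OPEN
  event#13 t=34ms outcome=F: state=OPEN
  event#14 t=37ms outcome=F: state=OPEN
  event#15 t=38ms outcome=F: state=OPEN
  event#16 t=41ms outcome=S: state=OPEN

Answer: CCCCCCCCCCOOOOOO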